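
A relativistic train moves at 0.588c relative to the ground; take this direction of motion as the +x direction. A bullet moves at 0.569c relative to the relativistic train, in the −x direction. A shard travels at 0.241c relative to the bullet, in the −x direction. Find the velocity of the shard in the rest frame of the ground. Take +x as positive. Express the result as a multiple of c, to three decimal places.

-0.214c

Apply u = (u' + v)/(1 + u'v/c²) successively, working outward toward the ground.
Start: velocity of the relativistic train relative to the ground = 0.5880c.
Compose with the bullet (u' = -0.569 in the relativistic train frame): u_1 = (-0.569 + 0.588) / (1 + (-0.569)·0.588) = 0.0190/0.6654 = 0.0286.
Compose with the shard (u' = -0.241 in the bullet frame): u_2 = (-0.241 + 0.029) / (1 + (-0.241)·0.029) = -0.2124/0.9931 = -0.2139.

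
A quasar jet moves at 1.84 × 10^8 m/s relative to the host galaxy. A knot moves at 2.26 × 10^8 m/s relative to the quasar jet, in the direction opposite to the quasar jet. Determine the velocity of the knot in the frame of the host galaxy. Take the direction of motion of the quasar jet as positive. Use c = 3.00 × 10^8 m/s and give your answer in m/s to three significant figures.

In units of c (dividing by 3.00 × 10^8 m/s): v = 0.613, u' = -0.753.
u = (u' + v)/(1 + u'v/c²):
u = (-0.753 + 0.613) / (1 + (-0.753)·0.613) = -0.1400/0.5380 = -0.2602
Converting back: u = -0.2602 × 3.00 × 10^8 m/s.

-7.81 × 10^7 m/s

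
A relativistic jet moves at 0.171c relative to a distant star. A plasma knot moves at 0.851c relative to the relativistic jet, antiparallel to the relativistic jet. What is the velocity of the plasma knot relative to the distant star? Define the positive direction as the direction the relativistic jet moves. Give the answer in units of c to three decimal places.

With v = 0.171 and u' = -0.851 (in units of c),
u = (u' + v)/(1 + u'v/c²):
u = (-0.851 + 0.171) / (1 + (-0.851)·0.171) = -0.6800/0.8545 = -0.7958

-0.796c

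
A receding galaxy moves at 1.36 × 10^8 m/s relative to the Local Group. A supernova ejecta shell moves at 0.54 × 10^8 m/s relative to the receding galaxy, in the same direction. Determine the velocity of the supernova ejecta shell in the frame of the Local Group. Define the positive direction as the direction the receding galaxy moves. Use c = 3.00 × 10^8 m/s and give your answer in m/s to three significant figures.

In units of c (dividing by 3.00 × 10^8 m/s): v = 0.453, u' = 0.180.
u = (u' + v)/(1 + u'v/c²):
u = (0.180 + 0.453) / (1 + 0.180·0.453) = 0.6333/1.0816 = 0.5856
(Galilean addition would give +0.633c.)
Converting back: u = 0.5856 × 3.00 × 10^8 m/s.

1.76 × 10^8 m/s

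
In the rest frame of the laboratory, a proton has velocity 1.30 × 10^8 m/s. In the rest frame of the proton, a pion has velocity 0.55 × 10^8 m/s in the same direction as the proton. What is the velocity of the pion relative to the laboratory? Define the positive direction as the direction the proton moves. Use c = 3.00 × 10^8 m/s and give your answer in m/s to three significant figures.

1.71 × 10^8 m/s

In units of c (dividing by 3.00 × 10^8 m/s): v = 0.433, u' = 0.183.
u = (u' + v)/(1 + u'v/c²):
u = (0.183 + 0.433) / (1 + 0.183·0.433) = 0.6167/1.0794 = 0.5713
Converting back: u = 0.5713 × 3.00 × 10^8 m/s.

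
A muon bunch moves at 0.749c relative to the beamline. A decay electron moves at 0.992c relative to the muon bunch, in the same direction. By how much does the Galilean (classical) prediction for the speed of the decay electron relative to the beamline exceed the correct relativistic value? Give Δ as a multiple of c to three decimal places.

Δ = 0.742c

Galilean: u_cl = 0.992 + 0.749 = 1.7410.
Relativistic: u_rel = (0.992 + 0.749) / (1 + 0.992·0.749) = 1.7410/1.7430 = 0.9988.
Δ = 1.7410 − 0.9988 = 0.7422.
(The classical prediction exceeds c; the relativistic result does not.)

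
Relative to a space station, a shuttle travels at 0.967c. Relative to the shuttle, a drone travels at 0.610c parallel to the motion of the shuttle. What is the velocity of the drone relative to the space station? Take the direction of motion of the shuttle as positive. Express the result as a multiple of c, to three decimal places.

0.992c

With v = 0.967 and u' = 0.610 (in units of c),
u = (u' + v)/(1 + u'v/c²):
u = (0.610 + 0.967) / (1 + 0.610·0.967) = 1.5770/1.5899 = 0.9919
(Galilean addition would give +1.577c, exceeding c.)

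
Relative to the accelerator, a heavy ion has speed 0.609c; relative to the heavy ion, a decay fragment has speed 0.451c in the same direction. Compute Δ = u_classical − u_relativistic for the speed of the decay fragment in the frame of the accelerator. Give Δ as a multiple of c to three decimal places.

Δ = 0.228c

Galilean: u_cl = 0.451 + 0.609 = 1.0600.
Relativistic: u_rel = (0.451 + 0.609) / (1 + 0.451·0.609) = 1.0600/1.2747 = 0.8316.
Δ = 1.0600 − 0.8316 = 0.2284.
(The classical prediction exceeds c; the relativistic result does not.)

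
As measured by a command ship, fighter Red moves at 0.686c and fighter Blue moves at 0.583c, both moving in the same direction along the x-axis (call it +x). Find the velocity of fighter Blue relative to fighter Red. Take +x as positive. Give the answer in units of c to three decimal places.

β_A = 0.686, β_B = 0.583.
Transform to A's frame with the inverse velocity-addition law: u' = (u − v)/(1 − uv/c²), taking u = β_B and v = β_A.
u' = (0.583 − 0.686) / (1 − (0.686)(0.583)) = -0.1030/0.6001 = -0.1716.

-0.172c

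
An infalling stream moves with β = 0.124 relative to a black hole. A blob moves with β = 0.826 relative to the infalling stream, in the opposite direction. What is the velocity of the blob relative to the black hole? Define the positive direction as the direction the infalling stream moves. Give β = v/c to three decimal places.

With v = 0.124 and u' = -0.826 (in units of c),
u = (u' + v)/(1 + u'v/c²):
u = (-0.826 + 0.124) / (1 + (-0.826)·0.124) = -0.7020/0.8976 = -0.7821

β = -0.782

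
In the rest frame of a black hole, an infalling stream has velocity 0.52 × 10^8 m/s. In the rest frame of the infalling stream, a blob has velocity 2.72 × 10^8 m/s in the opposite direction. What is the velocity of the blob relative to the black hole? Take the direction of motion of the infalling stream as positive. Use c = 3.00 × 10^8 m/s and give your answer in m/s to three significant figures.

-2.61 × 10^8 m/s

In units of c (dividing by 3.00 × 10^8 m/s): v = 0.173, u' = -0.907.
u = (u' + v)/(1 + u'v/c²):
u = (-0.907 + 0.173) / (1 + (-0.907)·0.173) = -0.7333/0.8428 = -0.8701
Converting back: u = -0.8701 × 3.00 × 10^8 m/s.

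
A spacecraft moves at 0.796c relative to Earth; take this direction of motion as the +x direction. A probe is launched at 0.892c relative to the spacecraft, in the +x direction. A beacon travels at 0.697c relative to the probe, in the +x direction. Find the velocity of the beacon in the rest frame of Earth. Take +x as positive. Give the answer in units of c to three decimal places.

0.998c

Apply u = (u' + v)/(1 + u'v/c²) successively, working outward toward Earth.
Start: velocity of the spacecraft relative to Earth = 0.7960c.
Compose with the probe (u' = 0.892 in the spacecraft frame): u_1 = (0.892 + 0.796) / (1 + 0.892·0.796) = 1.6880/1.7100 = 0.9871.
Compose with the beacon (u' = 0.697 in the probe frame): u_2 = (0.697 + 0.987) / (1 + 0.697·0.987) = 1.6841/1.6880 = 0.9977.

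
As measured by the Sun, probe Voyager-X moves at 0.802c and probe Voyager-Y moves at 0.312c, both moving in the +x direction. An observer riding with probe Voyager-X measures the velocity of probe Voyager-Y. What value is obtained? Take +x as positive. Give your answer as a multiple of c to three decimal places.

-0.654c

β_A = 0.802, β_B = 0.312.
Transform to A's frame with the inverse velocity-addition law: u' = (u − v)/(1 − uv/c²), taking u = β_B and v = β_A.
u' = (0.312 − 0.802) / (1 − (0.802)(0.312)) = -0.4900/0.7498 = -0.6535.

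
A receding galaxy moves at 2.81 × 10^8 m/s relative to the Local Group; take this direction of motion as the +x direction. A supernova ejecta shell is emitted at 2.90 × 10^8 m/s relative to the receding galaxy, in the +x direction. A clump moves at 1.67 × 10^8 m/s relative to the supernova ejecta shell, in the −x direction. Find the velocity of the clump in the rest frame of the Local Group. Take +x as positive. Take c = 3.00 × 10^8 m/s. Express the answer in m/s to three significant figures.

+2.99 × 10^8 m/s

Apply u = (u' + v)/(1 + u'v/c²) successively, working outward toward the Local Group.
(Dividing each given speed by c = 3.00 × 10^8 m/s to work in units of c.)
Start: velocity of the receding galaxy relative to the Local Group = 0.9367c.
Compose with the supernova ejecta shell (u' = 0.967 in the receding galaxy frame): u_1 = (0.967 + 0.937) / (1 + 0.967·0.937) = 1.9033/1.9054 = 0.9989.
Compose with the clump (u' = -0.557 in the supernova ejecta shell frame): u_2 = (-0.557 + 0.999) / (1 + (-0.557)·0.999) = 0.4422/0.4440 = 0.9961.
So u = 0.9961 × 3.00 × 10^8 m/s.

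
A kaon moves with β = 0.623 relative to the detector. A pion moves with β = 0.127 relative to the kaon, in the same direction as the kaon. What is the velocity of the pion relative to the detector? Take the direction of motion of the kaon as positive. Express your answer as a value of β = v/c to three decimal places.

β = 0.695

With v = 0.623 and u' = 0.127 (in units of c),
u = (u' + v)/(1 + u'v/c²):
u = (0.127 + 0.623) / (1 + 0.127·0.623) = 0.7500/1.0791 = 0.6950
(Galilean addition would give +0.750c.)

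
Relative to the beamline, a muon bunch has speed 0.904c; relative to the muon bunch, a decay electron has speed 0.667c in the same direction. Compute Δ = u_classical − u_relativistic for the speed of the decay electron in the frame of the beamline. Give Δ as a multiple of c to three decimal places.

Galilean: u_cl = 0.667 + 0.904 = 1.5710.
Relativistic: u_rel = (0.667 + 0.904) / (1 + 0.667·0.904) = 1.5710/1.6030 = 0.9801.
Δ = 1.5710 − 0.9801 = 0.5909.
(The classical prediction exceeds c; the relativistic result does not.)

Δ = 0.591c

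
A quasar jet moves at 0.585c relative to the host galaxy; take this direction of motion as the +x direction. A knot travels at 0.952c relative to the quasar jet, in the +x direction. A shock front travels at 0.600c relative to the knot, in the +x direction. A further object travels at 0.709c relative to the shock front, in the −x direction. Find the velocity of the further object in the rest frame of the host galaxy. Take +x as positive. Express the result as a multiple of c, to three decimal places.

+0.981c

Apply u = (u' + v)/(1 + u'v/c²) successively, working outward toward the host galaxy.
Start: velocity of the quasar jet relative to the host galaxy = 0.5850c.
Compose with the knot (u' = 0.952 in the quasar jet frame): u_1 = (0.952 + 0.585) / (1 + 0.952·0.585) = 1.5370/1.5569 = 0.9872.
Compose with the shock front (u' = 0.600 in the knot frame): u_2 = (0.600 + 0.987) / (1 + 0.600·0.987) = 1.5872/1.5923 = 0.9968.
Compose with the further object (u' = -0.709 in the shock front frame): u_3 = (-0.709 + 0.997) / (1 + (-0.709)·0.997) = 0.2878/0.2933 = 0.9813.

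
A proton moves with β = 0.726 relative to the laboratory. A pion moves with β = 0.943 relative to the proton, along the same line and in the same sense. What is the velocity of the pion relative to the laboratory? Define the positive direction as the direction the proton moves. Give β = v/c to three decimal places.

With v = 0.726 and u' = 0.943 (in units of c),
u = (u' + v)/(1 + u'v/c²):
u = (0.943 + 0.726) / (1 + 0.943·0.726) = 1.6690/1.6846 = 0.9907

β = 0.991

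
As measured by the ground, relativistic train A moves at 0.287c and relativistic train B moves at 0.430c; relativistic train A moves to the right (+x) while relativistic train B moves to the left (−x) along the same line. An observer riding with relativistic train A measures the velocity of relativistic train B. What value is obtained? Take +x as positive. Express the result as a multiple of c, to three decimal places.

-0.638c

β_A = 0.287, β_B = -0.430.
Transform to A's frame with the inverse velocity-addition law: u' = (u − v)/(1 − uv/c²), taking u = β_B and v = β_A.
u' = (-0.430 − 0.287) / (1 − (0.287)(-0.430)) = -0.7170/1.1234 = -0.6382.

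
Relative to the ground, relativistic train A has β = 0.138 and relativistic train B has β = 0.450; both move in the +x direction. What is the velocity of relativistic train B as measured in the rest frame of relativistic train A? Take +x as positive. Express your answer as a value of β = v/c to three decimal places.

β = +0.333

β_A = 0.138, β_B = 0.450.
Transform to A's frame with the inverse velocity-addition law: u' = (u − v)/(1 − uv/c²), taking u = β_B and v = β_A.
u' = (0.450 − 0.138) / (1 − (0.138)(0.450)) = 0.3120/0.9379 = 0.3327.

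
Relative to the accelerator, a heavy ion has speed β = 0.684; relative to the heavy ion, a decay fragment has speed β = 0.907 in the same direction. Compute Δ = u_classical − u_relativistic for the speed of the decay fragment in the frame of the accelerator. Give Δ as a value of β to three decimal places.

Galilean: u_cl = 0.907 + 0.684 = 1.5910.
Relativistic: u_rel = (0.907 + 0.684) / (1 + 0.907·0.684) = 1.5910/1.6204 = 0.9819.
Δ = 1.5910 − 0.9819 = 0.6091.
(The classical prediction exceeds c; the relativistic result does not.)

Δ = 0.609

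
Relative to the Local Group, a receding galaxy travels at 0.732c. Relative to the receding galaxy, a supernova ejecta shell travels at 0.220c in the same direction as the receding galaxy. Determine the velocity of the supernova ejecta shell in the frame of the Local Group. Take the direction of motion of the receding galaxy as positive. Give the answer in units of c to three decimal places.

0.820c

With v = 0.732 and u' = 0.220 (in units of c),
u = (u' + v)/(1 + u'v/c²):
u = (0.220 + 0.732) / (1 + 0.220·0.732) = 0.9520/1.1610 = 0.8200
(Galilean addition would give +0.952c.)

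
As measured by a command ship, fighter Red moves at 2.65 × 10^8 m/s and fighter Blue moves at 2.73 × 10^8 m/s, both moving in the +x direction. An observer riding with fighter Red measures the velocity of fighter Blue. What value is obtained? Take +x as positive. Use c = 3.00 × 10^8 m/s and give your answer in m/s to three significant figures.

β_A = 0.883, β_B = 0.910 (dividing each by c = 3.00 × 10^8 m/s).
Transform to A's frame with the inverse velocity-addition law: u' = (u − v)/(1 − uv/c²), taking u = β_B and v = β_A.
u' = (0.910 − 0.883) / (1 − (0.883)(0.910)) = 0.0267/0.1962 = 0.1359.
u' = 0.1359 × 3.00 × 10^8 m/s.

+4.08 × 10^7 m/s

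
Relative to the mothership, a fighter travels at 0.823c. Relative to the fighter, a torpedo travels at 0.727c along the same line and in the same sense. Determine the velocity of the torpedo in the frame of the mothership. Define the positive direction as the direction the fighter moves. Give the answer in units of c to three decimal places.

With v = 0.823 and u' = 0.727 (in units of c),
u = (u' + v)/(1 + u'v/c²):
u = (0.727 + 0.823) / (1 + 0.727·0.823) = 1.5500/1.5983 = 0.9698
(Galilean addition would give +1.550c, exceeding c.)

0.970c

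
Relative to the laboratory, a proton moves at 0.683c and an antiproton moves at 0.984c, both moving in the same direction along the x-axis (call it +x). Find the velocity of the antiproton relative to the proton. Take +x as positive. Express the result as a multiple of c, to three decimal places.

+0.918c

β_A = 0.683, β_B = 0.984.
Transform to A's frame with the inverse velocity-addition law: u' = (u − v)/(1 − uv/c²), taking u = β_B and v = β_A.
u' = (0.984 − 0.683) / (1 − (0.683)(0.984)) = 0.3010/0.3279 = 0.9179.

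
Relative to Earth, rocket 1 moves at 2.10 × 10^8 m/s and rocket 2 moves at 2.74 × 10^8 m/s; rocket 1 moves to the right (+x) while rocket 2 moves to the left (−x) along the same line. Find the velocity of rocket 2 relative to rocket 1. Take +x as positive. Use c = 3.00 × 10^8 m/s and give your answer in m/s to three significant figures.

β_A = 0.700, β_B = -0.913 (dividing each by c = 3.00 × 10^8 m/s).
Transform to A's frame with the inverse velocity-addition law: u' = (u − v)/(1 − uv/c²), taking u = β_B and v = β_A.
u' = (-0.913 − 0.700) / (1 − (0.700)(-0.913)) = -1.6133/1.6393 = -0.9841.
u' = -0.9841 × 3.00 × 10^8 m/s.

-2.95 × 10^8 m/s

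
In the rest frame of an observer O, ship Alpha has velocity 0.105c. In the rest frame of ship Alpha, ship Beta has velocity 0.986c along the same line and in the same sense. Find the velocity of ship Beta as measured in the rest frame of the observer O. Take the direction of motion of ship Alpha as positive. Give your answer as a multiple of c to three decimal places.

With v = 0.105 and u' = 0.986 (in units of c),
u = (u' + v)/(1 + u'v/c²):
u = (0.986 + 0.105) / (1 + 0.986·0.105) = 1.0910/1.1035 = 0.9886

0.989c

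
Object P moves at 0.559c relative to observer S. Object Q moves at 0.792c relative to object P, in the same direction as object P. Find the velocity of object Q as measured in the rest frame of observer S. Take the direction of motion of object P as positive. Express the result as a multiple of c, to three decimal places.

0.936c

With v = 0.559 and u' = 0.792 (in units of c),
u = (u' + v)/(1 + u'v/c²):
u = (0.792 + 0.559) / (1 + 0.792·0.559) = 1.3510/1.4427 = 0.9364
(Galilean addition would give +1.351c, exceeding c.)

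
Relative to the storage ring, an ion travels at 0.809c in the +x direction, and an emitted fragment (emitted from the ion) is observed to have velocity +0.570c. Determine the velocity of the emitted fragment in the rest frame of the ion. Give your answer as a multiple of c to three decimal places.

Invert the composition law: u' = (u − v)/(1 − uv/c²).
u' = (0.570 − 0.809) / (1 − (0.570)(0.809)) = -0.2390/0.5389 = -0.4435.

-0.444c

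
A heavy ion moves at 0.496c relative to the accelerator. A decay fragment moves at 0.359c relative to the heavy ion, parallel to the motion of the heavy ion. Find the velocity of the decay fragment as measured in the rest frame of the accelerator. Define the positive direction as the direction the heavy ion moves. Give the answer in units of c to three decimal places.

With v = 0.496 and u' = 0.359 (in units of c),
u = (u' + v)/(1 + u'v/c²):
u = (0.359 + 0.496) / (1 + 0.359·0.496) = 0.8550/1.1781 = 0.7258
(Galilean addition would give +0.855c.)

0.726c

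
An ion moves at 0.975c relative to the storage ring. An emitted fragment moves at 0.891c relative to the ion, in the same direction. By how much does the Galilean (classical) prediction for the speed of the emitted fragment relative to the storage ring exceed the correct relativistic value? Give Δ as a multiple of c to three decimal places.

Δ = 0.867c

Galilean: u_cl = 0.891 + 0.975 = 1.8660.
Relativistic: u_rel = (0.891 + 0.975) / (1 + 0.891·0.975) = 1.8660/1.8687 = 0.9985.
Δ = 1.8660 − 0.9985 = 0.8675.
(The classical prediction exceeds c; the relativistic result does not.)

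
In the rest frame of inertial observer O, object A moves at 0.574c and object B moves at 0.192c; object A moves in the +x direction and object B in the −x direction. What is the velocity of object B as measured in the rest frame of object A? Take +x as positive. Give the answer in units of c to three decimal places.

-0.690c

β_A = 0.574, β_B = -0.192.
Transform to A's frame with the inverse velocity-addition law: u' = (u − v)/(1 − uv/c²), taking u = β_B and v = β_A.
u' = (-0.192 − 0.574) / (1 − (0.574)(-0.192)) = -0.7660/1.1102 = -0.6900.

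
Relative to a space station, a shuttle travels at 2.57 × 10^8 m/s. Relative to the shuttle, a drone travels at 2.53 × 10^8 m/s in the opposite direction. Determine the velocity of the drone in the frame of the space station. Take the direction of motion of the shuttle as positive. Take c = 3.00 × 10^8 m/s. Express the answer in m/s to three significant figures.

In units of c (dividing by 3.00 × 10^8 m/s): v = 0.857, u' = -0.843.
u = (u' + v)/(1 + u'v/c²):
u = (-0.843 + 0.857) / (1 + (-0.843)·0.857) = 0.0133/0.2775 = 0.0480
(Galilean addition would give +0.013c.)
Converting back: u = 0.0480 × 3.00 × 10^8 m/s.

+1.44 × 10^7 m/s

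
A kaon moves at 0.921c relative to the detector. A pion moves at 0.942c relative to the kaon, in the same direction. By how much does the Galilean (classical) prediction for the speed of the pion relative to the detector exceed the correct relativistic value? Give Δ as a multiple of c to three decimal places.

Δ = 0.865c

Galilean: u_cl = 0.942 + 0.921 = 1.8630.
Relativistic: u_rel = (0.942 + 0.921) / (1 + 0.942·0.921) = 1.8630/1.8676 = 0.9975.
Δ = 1.8630 − 0.9975 = 0.8655.
(The classical prediction exceeds c; the relativistic result does not.)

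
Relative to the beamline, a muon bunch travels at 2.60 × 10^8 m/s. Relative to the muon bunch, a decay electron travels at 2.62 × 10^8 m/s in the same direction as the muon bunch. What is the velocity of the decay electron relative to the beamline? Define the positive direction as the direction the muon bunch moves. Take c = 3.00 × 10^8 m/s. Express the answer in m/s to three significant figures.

In units of c (dividing by 3.00 × 10^8 m/s): v = 0.867, u' = 0.873.
u = (u' + v)/(1 + u'v/c²):
u = (0.873 + 0.867) / (1 + 0.873·0.867) = 1.7400/1.7569 = 0.9904
Converting back: u = 0.9904 × 3.00 × 10^8 m/s.

2.97 × 10^8 m/s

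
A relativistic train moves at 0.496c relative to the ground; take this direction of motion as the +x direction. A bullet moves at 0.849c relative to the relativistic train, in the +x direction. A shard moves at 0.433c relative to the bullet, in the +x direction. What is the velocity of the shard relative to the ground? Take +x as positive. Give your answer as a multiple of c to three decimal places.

Apply u = (u' + v)/(1 + u'v/c²) successively, working outward toward the ground.
Start: velocity of the relativistic train relative to the ground = 0.4960c.
Compose with the bullet (u' = 0.849 in the relativistic train frame): u_1 = (0.849 + 0.496) / (1 + 0.849·0.496) = 1.3450/1.4211 = 0.9464.
Compose with the shard (u' = 0.433 in the bullet frame): u_2 = (0.433 + 0.946) / (1 + 0.433·0.946) = 1.3794/1.4098 = 0.9785.

0.978c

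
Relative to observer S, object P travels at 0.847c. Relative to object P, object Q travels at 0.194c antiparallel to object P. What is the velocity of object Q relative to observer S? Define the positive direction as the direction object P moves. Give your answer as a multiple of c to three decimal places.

+0.781c

With v = 0.847 and u' = -0.194 (in units of c),
u = (u' + v)/(1 + u'v/c²):
u = (-0.194 + 0.847) / (1 + (-0.194)·0.847) = 0.6530/0.8357 = 0.7814
(Galilean addition would give +0.653c.)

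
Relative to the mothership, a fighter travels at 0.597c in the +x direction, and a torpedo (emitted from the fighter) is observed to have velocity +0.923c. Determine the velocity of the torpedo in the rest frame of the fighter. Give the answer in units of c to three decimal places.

+0.726c

Invert the composition law: u' = (u − v)/(1 − uv/c²).
u' = (0.923 − 0.597) / (1 − (0.923)(0.597)) = 0.3260/0.4490 = 0.7261.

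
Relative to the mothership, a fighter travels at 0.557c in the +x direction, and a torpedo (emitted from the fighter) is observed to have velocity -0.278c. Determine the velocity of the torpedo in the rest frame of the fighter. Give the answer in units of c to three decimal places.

-0.723c

Invert the composition law: u' = (u − v)/(1 − uv/c²).
u' = (-0.278 − 0.557) / (1 − (-0.278)(0.557)) = -0.8350/1.1548 = -0.7230.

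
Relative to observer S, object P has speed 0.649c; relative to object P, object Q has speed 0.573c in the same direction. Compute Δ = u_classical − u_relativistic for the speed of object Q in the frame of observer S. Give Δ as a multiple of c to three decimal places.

Δ = 0.331c

Galilean: u_cl = 0.573 + 0.649 = 1.2220.
Relativistic: u_rel = (0.573 + 0.649) / (1 + 0.573·0.649) = 1.2220/1.3719 = 0.8908.
Δ = 1.2220 − 0.8908 = 0.3312.
(The classical prediction exceeds c; the relativistic result does not.)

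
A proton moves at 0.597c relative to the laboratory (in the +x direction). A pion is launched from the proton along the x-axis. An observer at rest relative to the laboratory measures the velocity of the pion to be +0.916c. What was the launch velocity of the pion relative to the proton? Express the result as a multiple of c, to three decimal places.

Invert the composition law: u' = (u − v)/(1 − uv/c²).
u' = (0.916 − 0.597) / (1 − (0.916)(0.597)) = 0.3190/0.4531 = 0.7040.

+0.704c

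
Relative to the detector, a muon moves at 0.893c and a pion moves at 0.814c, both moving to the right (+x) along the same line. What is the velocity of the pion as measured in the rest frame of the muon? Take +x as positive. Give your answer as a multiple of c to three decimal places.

-0.289c

β_A = 0.893, β_B = 0.814.
Transform to A's frame with the inverse velocity-addition law: u' = (u − v)/(1 − uv/c²), taking u = β_B and v = β_A.
u' = (0.814 − 0.893) / (1 − (0.893)(0.814)) = -0.0790/0.2731 = -0.2893.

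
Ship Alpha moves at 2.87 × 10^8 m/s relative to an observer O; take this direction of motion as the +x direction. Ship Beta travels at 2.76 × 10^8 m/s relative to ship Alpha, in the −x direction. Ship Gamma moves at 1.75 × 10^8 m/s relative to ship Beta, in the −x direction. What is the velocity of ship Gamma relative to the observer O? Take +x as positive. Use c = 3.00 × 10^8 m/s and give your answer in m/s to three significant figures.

Apply u = (u' + v)/(1 + u'v/c²) successively, working outward toward the observer O.
(Dividing each given speed by c = 3.00 × 10^8 m/s to work in units of c.)
Start: velocity of ship Alpha relative to the observer O = 0.9567c.
Compose with ship Beta (u' = -0.920 in ship Alpha frame): u_1 = (-0.920 + 0.957) / (1 + (-0.920)·0.957) = 0.0367/0.1199 = 0.3059.
Compose with ship Gamma (u' = -0.583 in ship Beta frame): u_2 = (-0.583 + 0.306) / (1 + (-0.583)·0.306) = -0.2774/0.8216 = -0.3377.
So u = -0.3377 × 3.00 × 10^8 m/s.

-1.01 × 10^8 m/s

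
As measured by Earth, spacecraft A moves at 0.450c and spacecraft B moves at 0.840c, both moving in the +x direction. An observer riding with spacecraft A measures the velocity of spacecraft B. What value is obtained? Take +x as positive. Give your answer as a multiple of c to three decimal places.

+0.627c

β_A = 0.450, β_B = 0.840.
Transform to A's frame with the inverse velocity-addition law: u' = (u − v)/(1 − uv/c²), taking u = β_B and v = β_A.
u' = (0.840 − 0.450) / (1 − (0.450)(0.840)) = 0.3900/0.6220 = 0.6270.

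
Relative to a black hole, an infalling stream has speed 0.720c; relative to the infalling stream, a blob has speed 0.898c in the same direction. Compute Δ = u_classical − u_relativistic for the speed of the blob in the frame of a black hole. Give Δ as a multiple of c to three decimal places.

Galilean: u_cl = 0.898 + 0.720 = 1.6180.
Relativistic: u_rel = (0.898 + 0.720) / (1 + 0.898·0.720) = 1.6180/1.6466 = 0.9827.
Δ = 1.6180 − 0.9827 = 0.6353.
(The classical prediction exceeds c; the relativistic result does not.)

Δ = 0.635c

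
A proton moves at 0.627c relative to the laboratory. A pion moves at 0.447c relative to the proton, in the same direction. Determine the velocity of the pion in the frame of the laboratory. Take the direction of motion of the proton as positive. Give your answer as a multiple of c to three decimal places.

0.839c

With v = 0.627 and u' = 0.447 (in units of c),
u = (u' + v)/(1 + u'v/c²):
u = (0.447 + 0.627) / (1 + 0.447·0.627) = 1.0740/1.2803 = 0.8389
(Galilean addition would give +1.074c, exceeding c.)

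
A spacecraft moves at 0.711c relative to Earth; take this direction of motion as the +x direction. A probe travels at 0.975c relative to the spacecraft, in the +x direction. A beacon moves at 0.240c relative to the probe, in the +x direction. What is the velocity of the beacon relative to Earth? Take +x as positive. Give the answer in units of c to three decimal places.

0.997c

Apply u = (u' + v)/(1 + u'v/c²) successively, working outward toward Earth.
Start: velocity of the spacecraft relative to Earth = 0.7110c.
Compose with the probe (u' = 0.975 in the spacecraft frame): u_1 = (0.975 + 0.711) / (1 + 0.975·0.711) = 1.6860/1.6932 = 0.9957.
Compose with the beacon (u' = 0.240 in the probe frame): u_2 = (0.240 + 0.996) / (1 + 0.240·0.996) = 1.2357/1.2390 = 0.9974.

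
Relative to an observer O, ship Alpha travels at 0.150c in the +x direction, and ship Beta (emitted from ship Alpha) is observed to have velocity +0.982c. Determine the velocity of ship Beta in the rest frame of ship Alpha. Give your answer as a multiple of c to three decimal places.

Invert the composition law: u' = (u − v)/(1 − uv/c²).
u' = (0.982 − 0.150) / (1 − (0.982)(0.150)) = 0.8320/0.8527 = 0.9757.

+0.976c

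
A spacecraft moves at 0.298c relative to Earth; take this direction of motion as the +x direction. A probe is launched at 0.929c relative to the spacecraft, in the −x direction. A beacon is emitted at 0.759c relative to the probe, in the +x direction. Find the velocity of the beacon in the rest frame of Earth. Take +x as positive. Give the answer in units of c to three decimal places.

-0.336c

Apply u = (u' + v)/(1 + u'v/c²) successively, working outward toward Earth.
Start: velocity of the spacecraft relative to Earth = 0.2980c.
Compose with the probe (u' = -0.929 in the spacecraft frame): u_1 = (-0.929 + 0.298) / (1 + (-0.929)·0.298) = -0.6310/0.7232 = -0.8726.
Compose with the beacon (u' = 0.759 in the probe frame): u_2 = (0.759 + (-0.873)) / (1 + 0.759·(-0.873)) = -0.1136/0.3377 = -0.3363.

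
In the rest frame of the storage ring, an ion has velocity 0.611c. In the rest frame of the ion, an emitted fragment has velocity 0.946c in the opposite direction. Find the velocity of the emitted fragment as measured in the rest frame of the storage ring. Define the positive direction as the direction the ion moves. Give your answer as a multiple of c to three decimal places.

-0.794c

With v = 0.611 and u' = -0.946 (in units of c),
u = (u' + v)/(1 + u'v/c²):
u = (-0.946 + 0.611) / (1 + (-0.946)·0.611) = -0.3350/0.4220 = -0.7939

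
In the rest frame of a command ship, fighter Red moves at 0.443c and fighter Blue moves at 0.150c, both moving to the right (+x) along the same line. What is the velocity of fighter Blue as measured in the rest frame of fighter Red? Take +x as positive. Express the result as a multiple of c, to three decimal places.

-0.314c

β_A = 0.443, β_B = 0.150.
Transform to A's frame with the inverse velocity-addition law: u' = (u − v)/(1 − uv/c²), taking u = β_B and v = β_A.
u' = (0.150 − 0.443) / (1 − (0.443)(0.150)) = -0.2930/0.9335 = -0.3139.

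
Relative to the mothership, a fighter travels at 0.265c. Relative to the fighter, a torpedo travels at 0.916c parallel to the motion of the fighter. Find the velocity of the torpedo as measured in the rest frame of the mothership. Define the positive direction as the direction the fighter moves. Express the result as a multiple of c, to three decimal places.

0.950c

With v = 0.265 and u' = 0.916 (in units of c),
u = (u' + v)/(1 + u'v/c²):
u = (0.916 + 0.265) / (1 + 0.916·0.265) = 1.1810/1.2427 = 0.9503
(Galilean addition would give +1.181c, exceeding c.)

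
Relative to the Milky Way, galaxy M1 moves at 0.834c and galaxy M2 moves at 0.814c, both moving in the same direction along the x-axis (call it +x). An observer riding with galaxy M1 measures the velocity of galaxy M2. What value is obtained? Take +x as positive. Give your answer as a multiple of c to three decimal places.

β_A = 0.834, β_B = 0.814.
Transform to A's frame with the inverse velocity-addition law: u' = (u − v)/(1 − uv/c²), taking u = β_B and v = β_A.
u' = (0.814 − 0.834) / (1 − (0.834)(0.814)) = -0.0200/0.3211 = -0.0623.

-0.062c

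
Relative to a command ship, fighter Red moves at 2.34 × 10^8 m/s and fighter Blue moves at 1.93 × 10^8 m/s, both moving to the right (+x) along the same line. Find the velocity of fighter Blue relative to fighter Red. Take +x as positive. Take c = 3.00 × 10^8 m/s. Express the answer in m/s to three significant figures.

-8.23 × 10^7 m/s

β_A = 0.780, β_B = 0.643 (dividing each by c = 3.00 × 10^8 m/s).
Transform to A's frame with the inverse velocity-addition law: u' = (u − v)/(1 − uv/c²), taking u = β_B and v = β_A.
u' = (0.643 − 0.780) / (1 − (0.780)(0.643)) = -0.1367/0.4982 = -0.2743.
u' = -0.2743 × 3.00 × 10^8 m/s.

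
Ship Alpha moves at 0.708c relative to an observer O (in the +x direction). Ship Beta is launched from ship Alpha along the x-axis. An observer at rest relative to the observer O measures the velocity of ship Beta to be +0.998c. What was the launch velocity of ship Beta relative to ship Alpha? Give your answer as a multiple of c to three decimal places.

+0.988c

Invert the composition law: u' = (u − v)/(1 − uv/c²).
u' = (0.998 − 0.708) / (1 − (0.998)(0.708)) = 0.2900/0.2934 = 0.9884.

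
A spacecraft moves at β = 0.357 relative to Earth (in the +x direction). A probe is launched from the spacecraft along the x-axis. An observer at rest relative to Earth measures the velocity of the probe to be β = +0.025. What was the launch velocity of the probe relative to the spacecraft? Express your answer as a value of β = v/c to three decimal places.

β = -0.335

Invert the composition law: u' = (u − v)/(1 − uv/c²).
u' = (0.025 − 0.357) / (1 − (0.025)(0.357)) = -0.3320/0.9911 = -0.3350.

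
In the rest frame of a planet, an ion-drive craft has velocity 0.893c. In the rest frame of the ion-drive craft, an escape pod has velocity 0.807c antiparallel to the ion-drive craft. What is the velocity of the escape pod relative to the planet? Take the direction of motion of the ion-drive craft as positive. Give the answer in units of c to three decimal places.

+0.308c

With v = 0.893 and u' = -0.807 (in units of c),
u = (u' + v)/(1 + u'v/c²):
u = (-0.807 + 0.893) / (1 + (-0.807)·0.893) = 0.0860/0.2793 = 0.3079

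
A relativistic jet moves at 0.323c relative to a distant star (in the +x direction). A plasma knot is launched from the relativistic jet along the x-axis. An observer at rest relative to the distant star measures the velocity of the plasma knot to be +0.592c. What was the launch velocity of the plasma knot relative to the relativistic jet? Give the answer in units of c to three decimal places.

+0.333c

Invert the composition law: u' = (u − v)/(1 − uv/c²).
u' = (0.592 − 0.323) / (1 − (0.592)(0.323)) = 0.2690/0.8088 = 0.3326.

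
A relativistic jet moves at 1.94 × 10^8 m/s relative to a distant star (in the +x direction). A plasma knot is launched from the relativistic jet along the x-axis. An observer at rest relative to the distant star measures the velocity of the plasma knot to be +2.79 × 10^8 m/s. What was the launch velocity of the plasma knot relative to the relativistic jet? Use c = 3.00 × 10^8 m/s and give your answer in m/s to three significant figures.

+2.13 × 10^8 m/s

v = 0.647c, u = 0.930c.
Invert the composition law: u' = (u − v)/(1 − uv/c²).
u' = (0.930 − 0.647) / (1 − (0.930)(0.647)) = 0.2833/0.3986 = 0.7108.
u' = 0.7108 × 3.00 × 10^8 m/s.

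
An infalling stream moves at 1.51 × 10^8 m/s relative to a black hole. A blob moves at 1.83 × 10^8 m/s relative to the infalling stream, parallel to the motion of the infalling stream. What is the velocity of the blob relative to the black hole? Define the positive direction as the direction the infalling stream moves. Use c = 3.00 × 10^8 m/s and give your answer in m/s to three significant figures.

2.56 × 10^8 m/s

In units of c (dividing by 3.00 × 10^8 m/s): v = 0.503, u' = 0.610.
u = (u' + v)/(1 + u'v/c²):
u = (0.610 + 0.503) / (1 + 0.610·0.503) = 1.1133/1.3070 = 0.8518
(Galilean addition would give +1.113c, exceeding c.)
Converting back: u = 0.8518 × 3.00 × 10^8 m/s.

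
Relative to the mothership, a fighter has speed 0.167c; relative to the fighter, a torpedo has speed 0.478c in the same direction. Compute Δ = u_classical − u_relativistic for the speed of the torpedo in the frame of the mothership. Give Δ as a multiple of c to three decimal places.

Δ = 0.048c

Galilean: u_cl = 0.478 + 0.167 = 0.6450.
Relativistic: u_rel = (0.478 + 0.167) / (1 + 0.478·0.167) = 0.6450/1.0798 = 0.5973.
Δ = 0.6450 − 0.5973 = 0.0477.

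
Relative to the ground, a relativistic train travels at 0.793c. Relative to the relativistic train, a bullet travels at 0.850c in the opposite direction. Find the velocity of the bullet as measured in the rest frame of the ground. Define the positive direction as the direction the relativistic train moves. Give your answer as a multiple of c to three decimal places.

With v = 0.793 and u' = -0.850 (in units of c),
u = (u' + v)/(1 + u'v/c²):
u = (-0.850 + 0.793) / (1 + (-0.850)·0.793) = -0.0570/0.3260 = -0.1749
(Galilean addition would give -0.057c.)

-0.175c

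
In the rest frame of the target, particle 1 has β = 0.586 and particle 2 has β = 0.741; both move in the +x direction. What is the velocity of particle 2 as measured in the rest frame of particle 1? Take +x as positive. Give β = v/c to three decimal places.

β = +0.274

β_A = 0.586, β_B = 0.741.
Transform to A's frame with the inverse velocity-addition law: u' = (u − v)/(1 − uv/c²), taking u = β_B and v = β_A.
u' = (0.741 − 0.586) / (1 − (0.586)(0.741)) = 0.1550/0.5658 = 0.2740.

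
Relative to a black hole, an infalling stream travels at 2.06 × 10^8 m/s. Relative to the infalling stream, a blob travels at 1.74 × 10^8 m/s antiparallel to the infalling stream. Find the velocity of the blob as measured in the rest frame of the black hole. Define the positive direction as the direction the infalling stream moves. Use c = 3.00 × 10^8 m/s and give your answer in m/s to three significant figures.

+5.32 × 10^7 m/s

In units of c (dividing by 3.00 × 10^8 m/s): v = 0.687, u' = -0.580.
u = (u' + v)/(1 + u'v/c²):
u = (-0.580 + 0.687) / (1 + (-0.580)·0.687) = 0.1067/0.6017 = 0.1773
Converting back: u = 0.1773 × 3.00 × 10^8 m/s.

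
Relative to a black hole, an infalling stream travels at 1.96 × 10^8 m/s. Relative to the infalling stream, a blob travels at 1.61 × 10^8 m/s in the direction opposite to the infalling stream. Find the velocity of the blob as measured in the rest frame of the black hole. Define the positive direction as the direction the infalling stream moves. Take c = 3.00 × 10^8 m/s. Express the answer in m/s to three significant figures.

+5.39 × 10^7 m/s

In units of c (dividing by 3.00 × 10^8 m/s): v = 0.653, u' = -0.537.
u = (u' + v)/(1 + u'v/c²):
u = (-0.537 + 0.653) / (1 + (-0.537)·0.653) = 0.1167/0.6494 = 0.1797
Converting back: u = 0.1797 × 3.00 × 10^8 m/s.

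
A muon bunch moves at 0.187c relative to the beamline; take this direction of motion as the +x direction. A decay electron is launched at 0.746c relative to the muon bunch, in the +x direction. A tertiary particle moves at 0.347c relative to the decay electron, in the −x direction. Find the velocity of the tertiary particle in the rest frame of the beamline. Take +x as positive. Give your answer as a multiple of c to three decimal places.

Apply u = (u' + v)/(1 + u'v/c²) successively, working outward toward the beamline.
Start: velocity of the muon bunch relative to the beamline = 0.1870c.
Compose with the decay electron (u' = 0.746 in the muon bunch frame): u_1 = (0.746 + 0.187) / (1 + 0.746·0.187) = 0.9330/1.1395 = 0.8188.
Compose with the tertiary particle (u' = -0.347 in the decay electron frame): u_2 = (-0.347 + 0.819) / (1 + (-0.347)·0.819) = 0.4718/0.7159 = 0.6590.

+0.659c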